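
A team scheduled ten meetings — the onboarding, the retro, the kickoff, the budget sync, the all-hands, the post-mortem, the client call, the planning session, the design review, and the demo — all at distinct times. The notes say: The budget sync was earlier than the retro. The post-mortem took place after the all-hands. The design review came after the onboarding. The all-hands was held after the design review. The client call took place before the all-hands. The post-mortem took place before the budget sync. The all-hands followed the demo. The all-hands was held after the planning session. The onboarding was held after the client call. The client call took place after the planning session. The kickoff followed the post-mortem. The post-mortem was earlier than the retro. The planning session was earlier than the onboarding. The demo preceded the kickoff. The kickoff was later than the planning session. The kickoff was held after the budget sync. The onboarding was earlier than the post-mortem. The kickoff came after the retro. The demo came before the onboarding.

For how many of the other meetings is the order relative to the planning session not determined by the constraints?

1

Forced after the planning session: the all-hands, the budget sync, the client call, the design review, the kickoff, the onboarding, the post-mortem, and the retro.
That leaves the demo with no forced order relative to the planning session — 1.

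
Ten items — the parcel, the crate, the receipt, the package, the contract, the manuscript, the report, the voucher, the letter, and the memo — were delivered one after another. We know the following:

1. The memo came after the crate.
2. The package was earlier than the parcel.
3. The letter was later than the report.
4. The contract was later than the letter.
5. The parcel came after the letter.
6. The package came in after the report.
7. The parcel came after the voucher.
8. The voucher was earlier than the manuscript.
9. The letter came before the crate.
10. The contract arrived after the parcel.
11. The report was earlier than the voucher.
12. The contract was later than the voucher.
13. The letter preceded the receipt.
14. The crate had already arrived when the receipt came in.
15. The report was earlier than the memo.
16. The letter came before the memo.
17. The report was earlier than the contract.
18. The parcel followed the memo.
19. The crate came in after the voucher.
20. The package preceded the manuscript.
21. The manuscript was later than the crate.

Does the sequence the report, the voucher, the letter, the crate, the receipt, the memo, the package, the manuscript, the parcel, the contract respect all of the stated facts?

Check each stated constraint against the proposed order — e.g. the voucher is ahead of the contract; the report is ahead of the contract. Every pair is in the required order; nothing is violated.

yes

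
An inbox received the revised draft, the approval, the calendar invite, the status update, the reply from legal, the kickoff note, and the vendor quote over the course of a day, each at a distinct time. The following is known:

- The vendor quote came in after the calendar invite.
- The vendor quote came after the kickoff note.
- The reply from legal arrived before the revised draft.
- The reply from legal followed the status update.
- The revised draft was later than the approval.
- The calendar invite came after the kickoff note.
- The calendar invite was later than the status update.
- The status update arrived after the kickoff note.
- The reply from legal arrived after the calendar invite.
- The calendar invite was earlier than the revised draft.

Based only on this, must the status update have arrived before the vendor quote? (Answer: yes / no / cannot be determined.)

yes

Chain the constraints: the status update → the calendar invite → the vendor quote. Each link is directly stated, so the status update comes before the vendor quote.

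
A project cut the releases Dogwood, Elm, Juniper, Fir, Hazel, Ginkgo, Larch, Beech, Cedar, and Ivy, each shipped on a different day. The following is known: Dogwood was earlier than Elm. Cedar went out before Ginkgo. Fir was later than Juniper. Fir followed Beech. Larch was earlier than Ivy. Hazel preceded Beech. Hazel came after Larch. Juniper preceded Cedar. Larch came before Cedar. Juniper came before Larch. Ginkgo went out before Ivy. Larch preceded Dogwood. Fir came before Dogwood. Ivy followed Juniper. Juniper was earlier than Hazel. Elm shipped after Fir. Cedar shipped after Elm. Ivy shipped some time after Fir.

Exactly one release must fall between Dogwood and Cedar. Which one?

Elm

Tracing the constraints gives Dogwood → Elm → Cedar, so Elm sits after Dogwood and before Cedar.
No other release is forced both after Dogwood and before Cedar.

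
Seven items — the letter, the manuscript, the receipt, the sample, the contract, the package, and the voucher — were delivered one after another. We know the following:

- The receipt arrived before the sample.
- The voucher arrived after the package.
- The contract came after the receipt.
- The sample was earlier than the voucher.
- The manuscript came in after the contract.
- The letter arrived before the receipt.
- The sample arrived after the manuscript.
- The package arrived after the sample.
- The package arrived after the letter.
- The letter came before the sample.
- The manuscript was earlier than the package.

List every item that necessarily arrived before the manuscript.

Directly stated before the manuscript: the contract.
The letter reaches the manuscript via the letter → the receipt → the contract → the manuscript.
The receipt reaches the manuscript via the receipt → the contract → the manuscript.

the contract, the letter, the receipt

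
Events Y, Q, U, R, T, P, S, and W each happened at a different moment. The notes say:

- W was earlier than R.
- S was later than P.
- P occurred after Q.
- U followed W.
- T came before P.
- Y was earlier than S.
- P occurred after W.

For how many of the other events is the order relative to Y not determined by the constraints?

Forced after Y: S.
That leaves P, Q, R, T, U, and W with no forced order relative to Y — 6.

6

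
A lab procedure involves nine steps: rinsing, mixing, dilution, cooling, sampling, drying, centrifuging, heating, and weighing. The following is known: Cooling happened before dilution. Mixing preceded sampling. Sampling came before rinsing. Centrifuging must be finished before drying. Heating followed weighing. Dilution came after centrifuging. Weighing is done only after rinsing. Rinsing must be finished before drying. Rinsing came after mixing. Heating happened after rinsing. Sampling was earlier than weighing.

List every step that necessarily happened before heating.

mixing, rinsing, sampling, weighing

Directly stated before heating: rinsing and weighing.
Mixing reaches heating via mixing → rinsing → heating.
Sampling reaches heating via sampling → rinsing → heating.
No chain forces centrifuging (or any of the others) ahead of heating.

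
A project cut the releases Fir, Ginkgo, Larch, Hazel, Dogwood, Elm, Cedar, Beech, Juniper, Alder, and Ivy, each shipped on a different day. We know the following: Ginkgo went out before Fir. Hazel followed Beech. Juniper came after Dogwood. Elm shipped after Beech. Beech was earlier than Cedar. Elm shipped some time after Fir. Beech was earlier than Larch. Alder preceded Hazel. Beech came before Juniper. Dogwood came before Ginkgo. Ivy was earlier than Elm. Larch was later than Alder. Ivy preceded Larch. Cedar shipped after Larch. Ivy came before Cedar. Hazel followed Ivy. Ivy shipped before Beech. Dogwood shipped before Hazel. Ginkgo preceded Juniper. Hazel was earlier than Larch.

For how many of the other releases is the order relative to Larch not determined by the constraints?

Forced before Larch: Alder, Beech, Dogwood, Hazel, and Ivy; forced after Larch: Cedar.
That leaves Elm, Fir, Ginkgo, and Juniper with no forced order relative to Larch — 4.

4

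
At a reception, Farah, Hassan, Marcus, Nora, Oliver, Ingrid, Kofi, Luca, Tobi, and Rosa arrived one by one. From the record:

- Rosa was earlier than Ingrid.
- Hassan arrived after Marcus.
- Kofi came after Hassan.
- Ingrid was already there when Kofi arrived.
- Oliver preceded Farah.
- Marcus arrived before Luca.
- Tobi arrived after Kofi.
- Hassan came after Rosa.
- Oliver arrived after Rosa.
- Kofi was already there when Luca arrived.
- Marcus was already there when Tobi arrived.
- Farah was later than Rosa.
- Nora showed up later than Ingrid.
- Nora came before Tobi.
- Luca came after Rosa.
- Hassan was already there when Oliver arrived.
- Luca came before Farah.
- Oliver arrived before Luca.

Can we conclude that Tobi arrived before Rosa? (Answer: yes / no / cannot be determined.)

no

Tracing the constraints gives Rosa → Hassan → Kofi → Tobi, so Rosa must come before Tobi.
That means Tobi cannot be before Rosa.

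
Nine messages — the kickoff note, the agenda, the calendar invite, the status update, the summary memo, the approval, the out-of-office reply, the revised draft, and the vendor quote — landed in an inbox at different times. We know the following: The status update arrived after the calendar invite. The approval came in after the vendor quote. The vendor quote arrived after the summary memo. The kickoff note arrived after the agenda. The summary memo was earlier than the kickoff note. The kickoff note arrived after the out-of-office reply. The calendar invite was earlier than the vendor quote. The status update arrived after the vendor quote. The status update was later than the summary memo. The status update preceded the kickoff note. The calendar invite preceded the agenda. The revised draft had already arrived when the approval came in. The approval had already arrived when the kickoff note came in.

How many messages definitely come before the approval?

Directly stated before the approval: the revised draft and the vendor quote.
The calendar invite reaches the approval via the calendar invite → the vendor quote → the approval.
The summary memo reaches the approval via the summary memo → the vendor quote → the approval.
No chain forces the out-of-office reply (or any of the others) ahead of the approval.
That's the calendar invite, the revised draft, the summary memo, and the vendor quote — 4 in all.

4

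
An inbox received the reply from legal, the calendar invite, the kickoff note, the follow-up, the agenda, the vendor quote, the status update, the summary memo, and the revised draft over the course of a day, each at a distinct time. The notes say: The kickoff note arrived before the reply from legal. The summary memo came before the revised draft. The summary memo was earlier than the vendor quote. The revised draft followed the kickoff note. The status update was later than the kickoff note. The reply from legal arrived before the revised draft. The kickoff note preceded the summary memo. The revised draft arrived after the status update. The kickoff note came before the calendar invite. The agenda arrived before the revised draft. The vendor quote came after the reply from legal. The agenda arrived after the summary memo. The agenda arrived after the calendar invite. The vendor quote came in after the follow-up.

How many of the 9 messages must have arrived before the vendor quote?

Directly stated before the vendor quote: the follow-up, the reply from legal, and the summary memo.
The kickoff note reaches the vendor quote via the kickoff note → the summary memo → the vendor quote.
That's the follow-up, the kickoff note, the reply from legal, and the summary memo — 4 in all.

4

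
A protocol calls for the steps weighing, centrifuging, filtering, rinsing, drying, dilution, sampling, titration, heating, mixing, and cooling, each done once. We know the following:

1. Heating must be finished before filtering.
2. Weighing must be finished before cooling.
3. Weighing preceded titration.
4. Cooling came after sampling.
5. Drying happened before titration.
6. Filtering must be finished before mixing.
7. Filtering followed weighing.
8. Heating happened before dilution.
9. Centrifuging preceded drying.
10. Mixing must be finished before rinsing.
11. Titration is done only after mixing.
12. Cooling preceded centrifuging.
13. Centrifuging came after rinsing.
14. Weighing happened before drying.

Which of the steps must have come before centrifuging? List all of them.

Directly stated before centrifuging: cooling and rinsing.
Filtering reaches centrifuging via filtering → mixing → rinsing → centrifuging.
Heating reaches centrifuging via heating → filtering → mixing → rinsing → centrifuging.
Mixing reaches centrifuging via mixing → rinsing → centrifuging.
Likewise sampling and weighing each reach centrifuging by chaining the stated constraints.
No chain forces drying (or any of the others) ahead of centrifuging.

cooling, filtering, heating, mixing, rinsing, sampling, weighing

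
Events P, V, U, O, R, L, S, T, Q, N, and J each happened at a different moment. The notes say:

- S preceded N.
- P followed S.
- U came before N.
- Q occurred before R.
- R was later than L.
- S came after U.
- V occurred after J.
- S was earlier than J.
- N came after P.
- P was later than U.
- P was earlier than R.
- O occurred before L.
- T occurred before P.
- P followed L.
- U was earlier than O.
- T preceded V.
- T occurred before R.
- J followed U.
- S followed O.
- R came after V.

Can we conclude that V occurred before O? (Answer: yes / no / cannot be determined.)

no

Tracing the constraints gives O → S → J → V, so O must come before V.
That means V cannot be before O.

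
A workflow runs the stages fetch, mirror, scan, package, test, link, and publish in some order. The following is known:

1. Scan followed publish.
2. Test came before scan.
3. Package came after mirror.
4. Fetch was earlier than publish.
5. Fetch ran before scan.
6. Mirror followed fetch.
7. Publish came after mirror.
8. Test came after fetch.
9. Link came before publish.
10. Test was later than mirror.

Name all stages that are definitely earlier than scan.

Directly stated before scan: fetch, publish, and test.
Link reaches scan via link → publish → scan.
Mirror reaches scan via mirror → test → scan.
No chain forces package ahead of scan.

fetch, link, mirror, publish, test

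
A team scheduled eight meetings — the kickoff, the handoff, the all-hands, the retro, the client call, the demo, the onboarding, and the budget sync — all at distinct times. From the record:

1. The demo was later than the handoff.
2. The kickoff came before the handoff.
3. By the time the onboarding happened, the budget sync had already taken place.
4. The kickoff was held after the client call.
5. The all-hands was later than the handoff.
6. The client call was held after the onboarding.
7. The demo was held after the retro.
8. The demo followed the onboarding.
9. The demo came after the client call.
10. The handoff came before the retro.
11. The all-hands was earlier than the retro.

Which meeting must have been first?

the budget sync

The budget sync has a chain of constraints placing it before every other meeting, so the budget sync must be first.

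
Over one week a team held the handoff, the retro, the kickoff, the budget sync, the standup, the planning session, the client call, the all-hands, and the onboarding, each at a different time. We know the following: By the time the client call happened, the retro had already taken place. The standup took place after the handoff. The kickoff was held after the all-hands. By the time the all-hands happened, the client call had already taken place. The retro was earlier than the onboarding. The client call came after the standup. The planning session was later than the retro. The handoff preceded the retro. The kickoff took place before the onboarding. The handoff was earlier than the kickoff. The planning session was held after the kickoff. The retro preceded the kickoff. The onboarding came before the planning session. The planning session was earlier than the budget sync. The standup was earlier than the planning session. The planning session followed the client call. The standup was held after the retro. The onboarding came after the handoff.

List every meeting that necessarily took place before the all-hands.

the client call, the handoff, the retro, the standup

Directly stated before the all-hands: the client call.
The handoff reaches the all-hands via the handoff → the retro → the client call → the all-hands.
The retro reaches the all-hands via the retro → the client call → the all-hands.
The standup reaches the all-hands via the standup → the client call → the all-hands.
No chain forces the budget sync (or any of the others) ahead of the all-hands.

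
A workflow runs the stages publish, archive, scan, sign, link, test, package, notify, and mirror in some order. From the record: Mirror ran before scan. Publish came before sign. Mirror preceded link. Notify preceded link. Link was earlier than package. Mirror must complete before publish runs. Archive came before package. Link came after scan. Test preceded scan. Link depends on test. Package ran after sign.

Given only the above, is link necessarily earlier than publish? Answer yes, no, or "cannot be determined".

No chain of stated constraints runs from link to publish, and none runs from publish to link either.
So the relative order of link and publish is not fixed by the given facts.

cannot be determined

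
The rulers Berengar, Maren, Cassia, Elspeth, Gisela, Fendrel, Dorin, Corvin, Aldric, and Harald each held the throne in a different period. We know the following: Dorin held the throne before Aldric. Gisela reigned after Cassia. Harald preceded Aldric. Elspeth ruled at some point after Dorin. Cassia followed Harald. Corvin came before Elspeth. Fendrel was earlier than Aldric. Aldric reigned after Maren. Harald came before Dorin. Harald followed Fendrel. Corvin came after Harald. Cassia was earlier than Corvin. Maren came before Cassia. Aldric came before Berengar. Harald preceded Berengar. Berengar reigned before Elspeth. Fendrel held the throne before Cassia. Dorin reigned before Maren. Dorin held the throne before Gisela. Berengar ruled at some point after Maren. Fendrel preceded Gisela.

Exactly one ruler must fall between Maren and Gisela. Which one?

Cassia

Tracing the constraints gives Maren → Cassia → Gisela, so Cassia sits after Maren and before Gisela.
No other ruler is forced both after Maren and before Gisela.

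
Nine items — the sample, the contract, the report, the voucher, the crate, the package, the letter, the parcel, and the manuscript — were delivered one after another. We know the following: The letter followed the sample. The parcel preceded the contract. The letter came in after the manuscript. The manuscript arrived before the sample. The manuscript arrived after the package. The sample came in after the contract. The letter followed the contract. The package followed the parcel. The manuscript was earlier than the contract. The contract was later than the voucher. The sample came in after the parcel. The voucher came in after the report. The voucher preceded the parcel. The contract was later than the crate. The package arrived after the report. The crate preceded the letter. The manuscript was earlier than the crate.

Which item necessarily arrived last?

the letter

Every other item has a chain of constraints placing it before the letter, so the letter is last.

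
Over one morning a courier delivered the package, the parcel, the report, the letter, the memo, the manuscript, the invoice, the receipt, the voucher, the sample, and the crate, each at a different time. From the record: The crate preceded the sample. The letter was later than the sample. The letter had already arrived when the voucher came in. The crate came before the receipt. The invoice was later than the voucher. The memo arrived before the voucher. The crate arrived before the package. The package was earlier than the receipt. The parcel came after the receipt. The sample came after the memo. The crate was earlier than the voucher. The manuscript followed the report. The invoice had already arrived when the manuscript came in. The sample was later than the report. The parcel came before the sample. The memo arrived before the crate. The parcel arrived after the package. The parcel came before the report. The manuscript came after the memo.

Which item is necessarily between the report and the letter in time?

the sample

Tracing the constraints gives the report → the sample → the letter, so the sample sits after the report and before the letter.
No other item is forced both after the report and before the letter.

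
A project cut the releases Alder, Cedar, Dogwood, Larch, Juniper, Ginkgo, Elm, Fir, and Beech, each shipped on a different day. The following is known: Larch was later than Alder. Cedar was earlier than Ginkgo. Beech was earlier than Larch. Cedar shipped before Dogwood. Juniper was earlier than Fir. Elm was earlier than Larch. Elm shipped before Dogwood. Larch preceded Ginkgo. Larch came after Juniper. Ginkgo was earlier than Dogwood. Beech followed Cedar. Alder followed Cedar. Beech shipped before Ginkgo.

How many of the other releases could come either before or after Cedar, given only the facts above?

3

Forced after Cedar: Alder, Beech, Dogwood, Ginkgo, and Larch.
That leaves Elm, Fir, and Juniper with no forced order relative to Cedar — 3.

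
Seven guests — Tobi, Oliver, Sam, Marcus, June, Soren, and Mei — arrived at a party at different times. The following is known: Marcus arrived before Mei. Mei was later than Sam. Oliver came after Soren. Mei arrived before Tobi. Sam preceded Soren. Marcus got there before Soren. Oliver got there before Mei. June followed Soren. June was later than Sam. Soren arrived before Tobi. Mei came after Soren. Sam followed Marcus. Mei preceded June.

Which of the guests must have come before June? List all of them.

Marcus, Mei, Oliver, Sam, Soren

Directly stated before June: Mei, Sam, and Soren.
Marcus reaches June via Marcus → Sam → June.
Oliver reaches June via Oliver → Mei → June.
No chain forces Tobi ahead of June.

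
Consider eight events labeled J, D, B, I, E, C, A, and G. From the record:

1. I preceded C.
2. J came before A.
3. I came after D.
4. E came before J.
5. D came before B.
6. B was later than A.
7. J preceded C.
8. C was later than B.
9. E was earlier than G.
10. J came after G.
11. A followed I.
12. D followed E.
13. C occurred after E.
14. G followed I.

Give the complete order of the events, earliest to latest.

E, D, I, G, J, A, B, C

The constraints fix every adjacent pair, so only one ordering works:
E → D → I → G → J → A → B → C.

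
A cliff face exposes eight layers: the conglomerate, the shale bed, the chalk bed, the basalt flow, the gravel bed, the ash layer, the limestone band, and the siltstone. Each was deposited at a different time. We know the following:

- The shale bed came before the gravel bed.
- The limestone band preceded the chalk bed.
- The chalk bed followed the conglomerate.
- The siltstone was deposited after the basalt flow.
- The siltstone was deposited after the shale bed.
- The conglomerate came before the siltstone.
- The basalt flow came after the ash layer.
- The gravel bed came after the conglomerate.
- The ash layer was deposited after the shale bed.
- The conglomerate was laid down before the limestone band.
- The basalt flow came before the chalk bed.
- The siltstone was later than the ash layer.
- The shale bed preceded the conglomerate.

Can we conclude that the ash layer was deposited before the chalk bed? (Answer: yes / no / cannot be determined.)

yes

Chain the constraints: the ash layer → the basalt flow → the chalk bed. Each link is directly stated, so the ash layer comes before the chalk bed.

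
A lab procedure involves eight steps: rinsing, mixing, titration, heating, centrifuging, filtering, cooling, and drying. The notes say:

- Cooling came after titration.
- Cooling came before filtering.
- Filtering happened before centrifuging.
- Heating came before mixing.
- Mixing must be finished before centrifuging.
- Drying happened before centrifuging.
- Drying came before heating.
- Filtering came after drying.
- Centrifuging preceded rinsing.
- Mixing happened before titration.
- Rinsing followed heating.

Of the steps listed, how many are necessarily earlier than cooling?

Directly stated before cooling: titration.
Drying reaches cooling via drying → heating → mixing → titration → cooling.
Heating reaches cooling via heating → mixing → titration → cooling.
Mixing reaches cooling via mixing → titration → cooling.
No chain forces centrifuging (or any of the others) ahead of cooling.
That's drying, heating, mixing, and titration — 4 in all.

4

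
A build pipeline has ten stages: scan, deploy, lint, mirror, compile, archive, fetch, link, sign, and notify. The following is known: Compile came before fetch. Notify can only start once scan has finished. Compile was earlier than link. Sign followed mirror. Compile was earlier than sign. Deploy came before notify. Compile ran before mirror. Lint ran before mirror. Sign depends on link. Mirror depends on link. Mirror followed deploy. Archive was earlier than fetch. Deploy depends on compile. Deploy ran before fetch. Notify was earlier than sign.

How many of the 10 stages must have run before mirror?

Directly stated before mirror: compile, deploy, link, and lint.
No chain forces sign (or any of the others) ahead of mirror.
That's compile, deploy, link, and lint — 4 in all.

4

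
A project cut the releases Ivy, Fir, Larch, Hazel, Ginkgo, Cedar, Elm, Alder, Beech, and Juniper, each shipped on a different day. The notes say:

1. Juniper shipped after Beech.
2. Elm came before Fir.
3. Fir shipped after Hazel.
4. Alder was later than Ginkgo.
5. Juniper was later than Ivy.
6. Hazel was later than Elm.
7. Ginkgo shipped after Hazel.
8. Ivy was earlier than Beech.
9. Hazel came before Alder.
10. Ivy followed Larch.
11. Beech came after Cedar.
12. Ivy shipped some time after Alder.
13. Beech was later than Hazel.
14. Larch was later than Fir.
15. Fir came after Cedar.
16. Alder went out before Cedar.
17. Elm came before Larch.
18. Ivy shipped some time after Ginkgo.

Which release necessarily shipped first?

Elm has a chain of constraints placing it before every other release, so Elm must be first.

Elm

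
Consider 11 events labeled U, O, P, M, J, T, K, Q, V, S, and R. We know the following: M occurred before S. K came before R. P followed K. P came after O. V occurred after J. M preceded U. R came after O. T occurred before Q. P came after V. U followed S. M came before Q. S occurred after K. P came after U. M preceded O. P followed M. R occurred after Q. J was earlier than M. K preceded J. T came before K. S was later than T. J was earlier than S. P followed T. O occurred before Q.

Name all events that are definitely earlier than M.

Directly stated before M: J.
K reaches M via K → J → M.
T reaches M via T → K → J → M.
No chain forces Q (or any of the others) ahead of M.

J, K, T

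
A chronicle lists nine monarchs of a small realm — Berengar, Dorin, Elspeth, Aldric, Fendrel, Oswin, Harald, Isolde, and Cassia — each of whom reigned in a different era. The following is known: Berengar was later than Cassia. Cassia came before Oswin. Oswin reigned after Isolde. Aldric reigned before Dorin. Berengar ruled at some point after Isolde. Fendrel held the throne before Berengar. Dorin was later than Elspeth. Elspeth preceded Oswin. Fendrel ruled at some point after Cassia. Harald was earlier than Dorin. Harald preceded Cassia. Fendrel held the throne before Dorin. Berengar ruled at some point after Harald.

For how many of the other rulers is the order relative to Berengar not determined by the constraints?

Forced before Berengar: Cassia, Fendrel, Harald, and Isolde.
That leaves Aldric, Dorin, Elspeth, and Oswin with no forced order relative to Berengar — 4.

4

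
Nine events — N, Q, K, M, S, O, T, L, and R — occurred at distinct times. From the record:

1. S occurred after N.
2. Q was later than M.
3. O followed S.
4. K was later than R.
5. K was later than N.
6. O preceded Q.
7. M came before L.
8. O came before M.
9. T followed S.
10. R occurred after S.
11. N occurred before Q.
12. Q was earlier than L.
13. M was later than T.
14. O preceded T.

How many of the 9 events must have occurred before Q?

5

Directly stated before Q: M, N, and O.
S reaches Q via S → O → Q.
T reaches Q via T → M → Q.
No chain forces K (or any of the others) ahead of Q.
That's M, N, O, S, and T — 5 in all.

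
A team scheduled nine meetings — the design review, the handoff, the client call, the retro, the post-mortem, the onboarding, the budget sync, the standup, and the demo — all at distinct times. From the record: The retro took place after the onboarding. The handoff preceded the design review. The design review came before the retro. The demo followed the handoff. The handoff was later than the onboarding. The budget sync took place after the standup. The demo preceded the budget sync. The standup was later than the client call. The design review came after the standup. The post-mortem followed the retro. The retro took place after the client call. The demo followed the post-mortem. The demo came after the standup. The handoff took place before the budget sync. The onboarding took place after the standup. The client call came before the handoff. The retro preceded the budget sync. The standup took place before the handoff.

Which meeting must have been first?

The client call has a chain of constraints placing it before every other meeting, so the client call must be first.

the client call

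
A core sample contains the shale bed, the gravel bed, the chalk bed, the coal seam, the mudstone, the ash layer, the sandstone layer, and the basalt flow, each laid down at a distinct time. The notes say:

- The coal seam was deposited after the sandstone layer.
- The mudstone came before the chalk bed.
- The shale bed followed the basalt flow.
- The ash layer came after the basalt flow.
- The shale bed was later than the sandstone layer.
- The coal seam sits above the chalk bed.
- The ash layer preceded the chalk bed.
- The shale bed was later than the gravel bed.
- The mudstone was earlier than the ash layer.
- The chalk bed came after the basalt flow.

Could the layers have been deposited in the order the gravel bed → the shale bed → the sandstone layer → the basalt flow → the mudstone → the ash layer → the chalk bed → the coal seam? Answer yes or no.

The constraints require the sandstone layer before the shale bed, but in the proposed sequence the shale bed appears ahead of the sandstone layer. That one violation is enough.

no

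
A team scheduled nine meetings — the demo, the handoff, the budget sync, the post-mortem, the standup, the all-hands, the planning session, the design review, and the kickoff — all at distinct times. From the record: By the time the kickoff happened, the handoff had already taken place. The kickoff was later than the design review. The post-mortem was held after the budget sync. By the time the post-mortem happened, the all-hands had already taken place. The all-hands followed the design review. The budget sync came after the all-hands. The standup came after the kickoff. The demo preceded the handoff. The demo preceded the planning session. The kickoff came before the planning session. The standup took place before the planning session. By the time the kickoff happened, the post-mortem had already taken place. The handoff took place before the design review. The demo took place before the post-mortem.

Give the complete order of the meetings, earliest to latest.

The constraints fix every adjacent pair, so only one ordering works:
the demo → the handoff → the design review → the all-hands → the budget sync → the post-mortem → the kickoff → the standup → the planning session.

the demo, the handoff, the design review, the all-hands, the budget sync, the post-mortem, the kickoff, the standup, the planning session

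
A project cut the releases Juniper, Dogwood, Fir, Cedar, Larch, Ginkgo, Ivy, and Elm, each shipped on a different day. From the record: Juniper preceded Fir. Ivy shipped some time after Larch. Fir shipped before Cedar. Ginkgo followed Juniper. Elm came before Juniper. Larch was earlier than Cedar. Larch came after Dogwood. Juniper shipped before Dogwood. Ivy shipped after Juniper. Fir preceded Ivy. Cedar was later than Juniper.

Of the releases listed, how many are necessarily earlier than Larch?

Directly stated before Larch: Dogwood.
Elm reaches Larch via Elm → Juniper → Dogwood → Larch.
Juniper reaches Larch via Juniper → Dogwood → Larch.
That's Dogwood, Elm, and Juniper — 3 in all.

3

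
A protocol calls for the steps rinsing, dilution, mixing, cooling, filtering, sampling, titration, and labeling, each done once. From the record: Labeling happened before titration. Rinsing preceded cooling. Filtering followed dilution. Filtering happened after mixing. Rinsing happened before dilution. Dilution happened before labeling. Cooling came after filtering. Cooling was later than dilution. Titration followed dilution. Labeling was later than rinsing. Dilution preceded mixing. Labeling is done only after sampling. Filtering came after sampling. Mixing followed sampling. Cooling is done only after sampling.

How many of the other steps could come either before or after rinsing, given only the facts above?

1

Forced after rinsing: cooling, dilution, filtering, labeling, mixing, and titration.
That leaves sampling with no forced order relative to rinsing — 1.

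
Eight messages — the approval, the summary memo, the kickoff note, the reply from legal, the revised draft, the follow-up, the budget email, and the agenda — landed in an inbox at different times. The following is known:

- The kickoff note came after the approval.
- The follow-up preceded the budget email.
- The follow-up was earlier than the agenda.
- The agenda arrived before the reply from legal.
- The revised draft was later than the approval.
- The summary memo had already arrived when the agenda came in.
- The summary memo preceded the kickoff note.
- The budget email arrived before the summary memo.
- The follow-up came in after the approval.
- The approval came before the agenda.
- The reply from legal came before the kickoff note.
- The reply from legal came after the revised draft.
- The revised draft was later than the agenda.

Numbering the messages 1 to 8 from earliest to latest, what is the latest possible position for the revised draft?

The revised draft must come before the kickoff note and the reply from legal — 2 messages forced after it.
Everything else can be placed before the revised draft in some valid order, so the revised draft can sit as late as position 8 − 2 = 6.

6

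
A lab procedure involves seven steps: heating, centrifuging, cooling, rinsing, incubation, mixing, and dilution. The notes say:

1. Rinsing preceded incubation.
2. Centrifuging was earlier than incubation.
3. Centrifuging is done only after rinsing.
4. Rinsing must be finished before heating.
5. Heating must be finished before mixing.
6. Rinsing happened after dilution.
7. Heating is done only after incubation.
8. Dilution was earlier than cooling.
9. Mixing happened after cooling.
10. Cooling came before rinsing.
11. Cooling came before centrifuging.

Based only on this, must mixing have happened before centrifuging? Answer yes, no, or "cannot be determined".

Tracing the constraints gives centrifuging → incubation → heating → mixing, so centrifuging must come before mixing.
That means mixing cannot be before centrifuging.

no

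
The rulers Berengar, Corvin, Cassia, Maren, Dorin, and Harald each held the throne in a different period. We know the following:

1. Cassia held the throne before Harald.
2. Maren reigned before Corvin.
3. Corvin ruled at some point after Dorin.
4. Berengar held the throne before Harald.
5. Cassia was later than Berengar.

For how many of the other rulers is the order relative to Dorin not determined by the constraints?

4

Forced after Dorin: Corvin.
That leaves Berengar, Cassia, Harald, and Maren with no forced order relative to Dorin — 4.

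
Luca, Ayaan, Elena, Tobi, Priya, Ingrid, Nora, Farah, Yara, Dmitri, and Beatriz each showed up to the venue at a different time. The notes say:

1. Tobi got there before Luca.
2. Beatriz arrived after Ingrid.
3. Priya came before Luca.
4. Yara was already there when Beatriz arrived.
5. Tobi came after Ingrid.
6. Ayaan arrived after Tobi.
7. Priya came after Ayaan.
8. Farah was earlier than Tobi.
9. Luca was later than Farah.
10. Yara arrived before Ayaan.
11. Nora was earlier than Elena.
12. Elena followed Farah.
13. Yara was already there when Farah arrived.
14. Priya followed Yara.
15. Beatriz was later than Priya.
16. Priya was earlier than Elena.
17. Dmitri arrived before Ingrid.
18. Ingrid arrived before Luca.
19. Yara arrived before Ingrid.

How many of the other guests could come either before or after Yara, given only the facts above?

Forced after Yara: Ayaan, Beatriz, Elena, Farah, Ingrid, Luca, Priya, and Tobi.
That leaves Dmitri and Nora with no forced order relative to Yara — 2.

2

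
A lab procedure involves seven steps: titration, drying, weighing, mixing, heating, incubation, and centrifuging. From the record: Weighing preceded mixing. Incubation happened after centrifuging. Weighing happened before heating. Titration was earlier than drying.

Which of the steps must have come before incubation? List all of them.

Directly stated before incubation: centrifuging.
No chain forces titration (or any of the others) ahead of incubation.

centrifuging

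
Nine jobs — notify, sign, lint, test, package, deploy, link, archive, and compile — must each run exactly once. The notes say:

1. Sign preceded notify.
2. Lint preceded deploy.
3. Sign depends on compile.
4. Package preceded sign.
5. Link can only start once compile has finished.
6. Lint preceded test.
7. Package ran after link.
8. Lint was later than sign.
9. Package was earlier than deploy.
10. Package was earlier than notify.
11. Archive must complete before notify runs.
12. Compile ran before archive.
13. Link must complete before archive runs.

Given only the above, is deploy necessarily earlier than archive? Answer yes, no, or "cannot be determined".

cannot be determined

No chain of stated constraints runs from deploy to archive, and none runs from archive to deploy either.
So the relative order of deploy and archive is not fixed by the given facts.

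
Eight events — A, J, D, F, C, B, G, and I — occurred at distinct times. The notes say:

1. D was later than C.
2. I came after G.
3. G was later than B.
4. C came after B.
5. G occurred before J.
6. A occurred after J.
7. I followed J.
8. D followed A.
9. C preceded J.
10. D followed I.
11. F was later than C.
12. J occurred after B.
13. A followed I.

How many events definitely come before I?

4

Directly stated before I: G and J.
B reaches I via B → G → I.
C reaches I via C → J → I.
That's B, C, G, and J — 4 in all.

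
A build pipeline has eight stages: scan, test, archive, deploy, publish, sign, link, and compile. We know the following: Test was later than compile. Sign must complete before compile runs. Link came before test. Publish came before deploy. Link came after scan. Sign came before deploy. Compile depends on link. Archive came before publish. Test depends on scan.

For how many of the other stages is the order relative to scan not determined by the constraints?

Forced after scan: compile, link, and test.
That leaves archive, deploy, publish, and sign with no forced order relative to scan — 4.

4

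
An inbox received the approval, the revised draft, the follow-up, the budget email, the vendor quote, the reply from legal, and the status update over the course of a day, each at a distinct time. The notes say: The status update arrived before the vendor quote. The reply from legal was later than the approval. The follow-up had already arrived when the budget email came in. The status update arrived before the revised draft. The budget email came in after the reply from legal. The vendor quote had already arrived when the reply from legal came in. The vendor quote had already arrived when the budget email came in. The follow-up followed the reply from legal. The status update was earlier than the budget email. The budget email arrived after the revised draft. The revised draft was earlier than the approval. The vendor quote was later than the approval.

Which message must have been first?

the status update

The status update has a chain of constraints placing it before every other message, so the status update must be first.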